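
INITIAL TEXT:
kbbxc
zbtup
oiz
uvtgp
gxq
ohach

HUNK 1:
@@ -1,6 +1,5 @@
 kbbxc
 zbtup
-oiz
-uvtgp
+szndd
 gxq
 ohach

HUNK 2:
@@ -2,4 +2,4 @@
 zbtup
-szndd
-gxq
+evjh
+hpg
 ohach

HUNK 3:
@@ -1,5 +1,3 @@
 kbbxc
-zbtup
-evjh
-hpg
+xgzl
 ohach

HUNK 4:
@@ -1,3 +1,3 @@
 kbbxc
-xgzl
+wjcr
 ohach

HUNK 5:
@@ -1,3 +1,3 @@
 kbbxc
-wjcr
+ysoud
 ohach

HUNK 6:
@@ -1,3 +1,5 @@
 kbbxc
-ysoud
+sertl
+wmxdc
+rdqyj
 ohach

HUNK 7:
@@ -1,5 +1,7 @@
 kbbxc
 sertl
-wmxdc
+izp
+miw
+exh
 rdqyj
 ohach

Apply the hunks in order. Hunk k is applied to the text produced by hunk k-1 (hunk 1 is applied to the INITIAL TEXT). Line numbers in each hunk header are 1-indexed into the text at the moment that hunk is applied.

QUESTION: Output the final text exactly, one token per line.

Answer: kbbxc
sertl
izp
miw
exh
rdqyj
ohach

Derivation:
Hunk 1: at line 1 remove [oiz,uvtgp] add [szndd] -> 5 lines: kbbxc zbtup szndd gxq ohach
Hunk 2: at line 2 remove [szndd,gxq] add [evjh,hpg] -> 5 lines: kbbxc zbtup evjh hpg ohach
Hunk 3: at line 1 remove [zbtup,evjh,hpg] add [xgzl] -> 3 lines: kbbxc xgzl ohach
Hunk 4: at line 1 remove [xgzl] add [wjcr] -> 3 lines: kbbxc wjcr ohach
Hunk 5: at line 1 remove [wjcr] add [ysoud] -> 3 lines: kbbxc ysoud ohach
Hunk 6: at line 1 remove [ysoud] add [sertl,wmxdc,rdqyj] -> 5 lines: kbbxc sertl wmxdc rdqyj ohach
Hunk 7: at line 1 remove [wmxdc] add [izp,miw,exh] -> 7 lines: kbbxc sertl izp miw exh rdqyj ohach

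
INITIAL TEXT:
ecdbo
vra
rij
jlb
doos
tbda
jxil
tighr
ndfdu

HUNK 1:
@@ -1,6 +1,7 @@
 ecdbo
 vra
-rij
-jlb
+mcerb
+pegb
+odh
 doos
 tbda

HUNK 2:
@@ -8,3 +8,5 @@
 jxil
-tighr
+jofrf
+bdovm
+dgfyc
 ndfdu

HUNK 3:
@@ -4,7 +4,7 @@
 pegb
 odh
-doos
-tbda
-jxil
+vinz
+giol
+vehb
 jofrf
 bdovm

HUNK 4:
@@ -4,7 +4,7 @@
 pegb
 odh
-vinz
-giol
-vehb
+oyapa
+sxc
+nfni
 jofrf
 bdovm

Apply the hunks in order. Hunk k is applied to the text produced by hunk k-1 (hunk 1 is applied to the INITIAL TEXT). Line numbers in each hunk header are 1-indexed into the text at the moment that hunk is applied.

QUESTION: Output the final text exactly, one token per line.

Answer: ecdbo
vra
mcerb
pegb
odh
oyapa
sxc
nfni
jofrf
bdovm
dgfyc
ndfdu

Derivation:
Hunk 1: at line 1 remove [rij,jlb] add [mcerb,pegb,odh] -> 10 lines: ecdbo vra mcerb pegb odh doos tbda jxil tighr ndfdu
Hunk 2: at line 8 remove [tighr] add [jofrf,bdovm,dgfyc] -> 12 lines: ecdbo vra mcerb pegb odh doos tbda jxil jofrf bdovm dgfyc ndfdu
Hunk 3: at line 4 remove [doos,tbda,jxil] add [vinz,giol,vehb] -> 12 lines: ecdbo vra mcerb pegb odh vinz giol vehb jofrf bdovm dgfyc ndfdu
Hunk 4: at line 4 remove [vinz,giol,vehb] add [oyapa,sxc,nfni] -> 12 lines: ecdbo vra mcerb pegb odh oyapa sxc nfni jofrf bdovm dgfyc ndfdu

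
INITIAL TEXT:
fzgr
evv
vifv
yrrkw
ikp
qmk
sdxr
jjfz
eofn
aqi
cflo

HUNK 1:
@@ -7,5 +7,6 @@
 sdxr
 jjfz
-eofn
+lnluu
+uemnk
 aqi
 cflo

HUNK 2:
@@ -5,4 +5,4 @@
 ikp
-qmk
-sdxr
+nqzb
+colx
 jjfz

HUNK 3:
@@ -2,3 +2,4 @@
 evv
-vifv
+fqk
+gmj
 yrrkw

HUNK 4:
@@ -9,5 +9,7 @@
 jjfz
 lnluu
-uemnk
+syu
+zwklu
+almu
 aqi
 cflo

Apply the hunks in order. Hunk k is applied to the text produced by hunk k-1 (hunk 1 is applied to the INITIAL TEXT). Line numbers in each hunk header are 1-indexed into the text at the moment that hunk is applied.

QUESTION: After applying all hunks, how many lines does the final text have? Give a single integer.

Answer: 15

Derivation:
Hunk 1: at line 7 remove [eofn] add [lnluu,uemnk] -> 12 lines: fzgr evv vifv yrrkw ikp qmk sdxr jjfz lnluu uemnk aqi cflo
Hunk 2: at line 5 remove [qmk,sdxr] add [nqzb,colx] -> 12 lines: fzgr evv vifv yrrkw ikp nqzb colx jjfz lnluu uemnk aqi cflo
Hunk 3: at line 2 remove [vifv] add [fqk,gmj] -> 13 lines: fzgr evv fqk gmj yrrkw ikp nqzb colx jjfz lnluu uemnk aqi cflo
Hunk 4: at line 9 remove [uemnk] add [syu,zwklu,almu] -> 15 lines: fzgr evv fqk gmj yrrkw ikp nqzb colx jjfz lnluu syu zwklu almu aqi cflo
Final line count: 15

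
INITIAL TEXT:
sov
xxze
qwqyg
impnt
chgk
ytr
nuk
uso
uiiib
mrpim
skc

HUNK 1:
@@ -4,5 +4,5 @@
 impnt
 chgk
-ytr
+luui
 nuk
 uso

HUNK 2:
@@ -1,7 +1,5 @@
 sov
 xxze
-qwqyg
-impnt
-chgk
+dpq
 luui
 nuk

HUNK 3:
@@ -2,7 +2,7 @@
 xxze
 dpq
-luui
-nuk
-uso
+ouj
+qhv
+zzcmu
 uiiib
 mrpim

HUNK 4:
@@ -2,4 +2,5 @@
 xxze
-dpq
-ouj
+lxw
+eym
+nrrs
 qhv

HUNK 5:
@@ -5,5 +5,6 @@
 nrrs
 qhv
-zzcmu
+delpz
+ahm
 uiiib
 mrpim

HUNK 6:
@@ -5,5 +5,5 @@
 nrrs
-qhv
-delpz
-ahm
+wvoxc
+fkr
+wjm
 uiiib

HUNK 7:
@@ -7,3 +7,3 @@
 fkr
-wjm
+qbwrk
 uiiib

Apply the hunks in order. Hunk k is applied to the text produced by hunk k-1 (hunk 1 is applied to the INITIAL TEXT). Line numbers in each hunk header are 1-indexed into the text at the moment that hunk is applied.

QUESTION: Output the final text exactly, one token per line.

Hunk 1: at line 4 remove [ytr] add [luui] -> 11 lines: sov xxze qwqyg impnt chgk luui nuk uso uiiib mrpim skc
Hunk 2: at line 1 remove [qwqyg,impnt,chgk] add [dpq] -> 9 lines: sov xxze dpq luui nuk uso uiiib mrpim skc
Hunk 3: at line 2 remove [luui,nuk,uso] add [ouj,qhv,zzcmu] -> 9 lines: sov xxze dpq ouj qhv zzcmu uiiib mrpim skc
Hunk 4: at line 2 remove [dpq,ouj] add [lxw,eym,nrrs] -> 10 lines: sov xxze lxw eym nrrs qhv zzcmu uiiib mrpim skc
Hunk 5: at line 5 remove [zzcmu] add [delpz,ahm] -> 11 lines: sov xxze lxw eym nrrs qhv delpz ahm uiiib mrpim skc
Hunk 6: at line 5 remove [qhv,delpz,ahm] add [wvoxc,fkr,wjm] -> 11 lines: sov xxze lxw eym nrrs wvoxc fkr wjm uiiib mrpim skc
Hunk 7: at line 7 remove [wjm] add [qbwrk] -> 11 lines: sov xxze lxw eym nrrs wvoxc fkr qbwrk uiiib mrpim skc

Answer: sov
xxze
lxw
eym
nrrs
wvoxc
fkr
qbwrk
uiiib
mrpim
skc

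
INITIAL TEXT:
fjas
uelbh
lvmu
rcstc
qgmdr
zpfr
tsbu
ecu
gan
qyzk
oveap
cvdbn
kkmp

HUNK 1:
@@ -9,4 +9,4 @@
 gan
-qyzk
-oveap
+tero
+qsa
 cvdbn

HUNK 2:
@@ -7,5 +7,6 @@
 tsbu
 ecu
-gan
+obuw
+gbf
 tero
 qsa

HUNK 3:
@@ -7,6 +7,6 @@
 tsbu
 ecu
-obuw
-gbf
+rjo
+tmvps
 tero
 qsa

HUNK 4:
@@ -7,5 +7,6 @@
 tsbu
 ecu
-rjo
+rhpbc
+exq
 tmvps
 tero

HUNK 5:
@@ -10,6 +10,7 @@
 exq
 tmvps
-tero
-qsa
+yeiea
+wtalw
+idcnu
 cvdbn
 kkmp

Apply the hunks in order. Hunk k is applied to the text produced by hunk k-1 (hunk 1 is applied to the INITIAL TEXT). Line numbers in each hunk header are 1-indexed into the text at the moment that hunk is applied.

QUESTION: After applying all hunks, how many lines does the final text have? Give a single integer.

Answer: 16

Derivation:
Hunk 1: at line 9 remove [qyzk,oveap] add [tero,qsa] -> 13 lines: fjas uelbh lvmu rcstc qgmdr zpfr tsbu ecu gan tero qsa cvdbn kkmp
Hunk 2: at line 7 remove [gan] add [obuw,gbf] -> 14 lines: fjas uelbh lvmu rcstc qgmdr zpfr tsbu ecu obuw gbf tero qsa cvdbn kkmp
Hunk 3: at line 7 remove [obuw,gbf] add [rjo,tmvps] -> 14 lines: fjas uelbh lvmu rcstc qgmdr zpfr tsbu ecu rjo tmvps tero qsa cvdbn kkmp
Hunk 4: at line 7 remove [rjo] add [rhpbc,exq] -> 15 lines: fjas uelbh lvmu rcstc qgmdr zpfr tsbu ecu rhpbc exq tmvps tero qsa cvdbn kkmp
Hunk 5: at line 10 remove [tero,qsa] add [yeiea,wtalw,idcnu] -> 16 lines: fjas uelbh lvmu rcstc qgmdr zpfr tsbu ecu rhpbc exq tmvps yeiea wtalw idcnu cvdbn kkmp
Final line count: 16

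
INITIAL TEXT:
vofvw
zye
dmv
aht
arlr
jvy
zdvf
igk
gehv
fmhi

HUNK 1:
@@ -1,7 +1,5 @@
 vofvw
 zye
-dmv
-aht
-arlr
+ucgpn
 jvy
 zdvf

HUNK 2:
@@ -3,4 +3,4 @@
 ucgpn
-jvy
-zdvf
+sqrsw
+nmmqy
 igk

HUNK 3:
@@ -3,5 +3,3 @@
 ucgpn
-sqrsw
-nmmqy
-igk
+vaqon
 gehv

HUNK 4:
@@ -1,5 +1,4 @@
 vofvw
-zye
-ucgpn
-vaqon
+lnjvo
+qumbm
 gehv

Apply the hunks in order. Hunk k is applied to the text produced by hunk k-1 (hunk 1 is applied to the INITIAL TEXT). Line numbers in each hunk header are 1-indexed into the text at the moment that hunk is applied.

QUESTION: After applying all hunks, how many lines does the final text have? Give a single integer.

Answer: 5

Derivation:
Hunk 1: at line 1 remove [dmv,aht,arlr] add [ucgpn] -> 8 lines: vofvw zye ucgpn jvy zdvf igk gehv fmhi
Hunk 2: at line 3 remove [jvy,zdvf] add [sqrsw,nmmqy] -> 8 lines: vofvw zye ucgpn sqrsw nmmqy igk gehv fmhi
Hunk 3: at line 3 remove [sqrsw,nmmqy,igk] add [vaqon] -> 6 lines: vofvw zye ucgpn vaqon gehv fmhi
Hunk 4: at line 1 remove [zye,ucgpn,vaqon] add [lnjvo,qumbm] -> 5 lines: vofvw lnjvo qumbm gehv fmhi
Final line count: 5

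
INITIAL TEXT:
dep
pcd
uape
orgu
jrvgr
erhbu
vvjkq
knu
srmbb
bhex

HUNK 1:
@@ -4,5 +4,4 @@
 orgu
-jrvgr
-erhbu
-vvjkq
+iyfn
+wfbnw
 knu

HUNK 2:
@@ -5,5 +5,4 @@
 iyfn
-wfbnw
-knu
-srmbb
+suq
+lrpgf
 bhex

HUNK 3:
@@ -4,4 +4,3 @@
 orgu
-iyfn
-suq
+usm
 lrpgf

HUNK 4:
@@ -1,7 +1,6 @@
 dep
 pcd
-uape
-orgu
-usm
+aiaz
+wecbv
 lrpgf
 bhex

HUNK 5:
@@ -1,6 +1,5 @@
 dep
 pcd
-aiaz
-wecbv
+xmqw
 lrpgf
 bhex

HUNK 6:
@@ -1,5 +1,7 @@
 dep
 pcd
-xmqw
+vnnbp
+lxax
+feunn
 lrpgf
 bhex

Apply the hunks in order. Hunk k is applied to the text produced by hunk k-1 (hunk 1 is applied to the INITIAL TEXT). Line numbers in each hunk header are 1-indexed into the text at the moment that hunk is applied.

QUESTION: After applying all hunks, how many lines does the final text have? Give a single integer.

Answer: 7

Derivation:
Hunk 1: at line 4 remove [jrvgr,erhbu,vvjkq] add [iyfn,wfbnw] -> 9 lines: dep pcd uape orgu iyfn wfbnw knu srmbb bhex
Hunk 2: at line 5 remove [wfbnw,knu,srmbb] add [suq,lrpgf] -> 8 lines: dep pcd uape orgu iyfn suq lrpgf bhex
Hunk 3: at line 4 remove [iyfn,suq] add [usm] -> 7 lines: dep pcd uape orgu usm lrpgf bhex
Hunk 4: at line 1 remove [uape,orgu,usm] add [aiaz,wecbv] -> 6 lines: dep pcd aiaz wecbv lrpgf bhex
Hunk 5: at line 1 remove [aiaz,wecbv] add [xmqw] -> 5 lines: dep pcd xmqw lrpgf bhex
Hunk 6: at line 1 remove [xmqw] add [vnnbp,lxax,feunn] -> 7 lines: dep pcd vnnbp lxax feunn lrpgf bhex
Final line count: 7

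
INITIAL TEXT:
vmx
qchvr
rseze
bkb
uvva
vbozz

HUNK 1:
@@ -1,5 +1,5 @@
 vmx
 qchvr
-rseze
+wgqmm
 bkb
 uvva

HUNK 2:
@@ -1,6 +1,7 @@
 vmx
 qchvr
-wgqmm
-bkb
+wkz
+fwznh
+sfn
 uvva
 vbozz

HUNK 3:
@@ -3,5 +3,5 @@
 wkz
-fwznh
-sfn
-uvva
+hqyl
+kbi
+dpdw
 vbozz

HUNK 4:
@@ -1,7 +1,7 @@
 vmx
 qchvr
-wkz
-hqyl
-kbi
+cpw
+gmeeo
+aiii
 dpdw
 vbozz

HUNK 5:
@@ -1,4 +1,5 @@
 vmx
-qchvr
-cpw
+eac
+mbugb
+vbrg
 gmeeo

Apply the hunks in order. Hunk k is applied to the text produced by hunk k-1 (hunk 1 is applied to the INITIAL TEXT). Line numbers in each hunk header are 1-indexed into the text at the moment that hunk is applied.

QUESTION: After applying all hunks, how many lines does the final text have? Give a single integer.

Answer: 8

Derivation:
Hunk 1: at line 1 remove [rseze] add [wgqmm] -> 6 lines: vmx qchvr wgqmm bkb uvva vbozz
Hunk 2: at line 1 remove [wgqmm,bkb] add [wkz,fwznh,sfn] -> 7 lines: vmx qchvr wkz fwznh sfn uvva vbozz
Hunk 3: at line 3 remove [fwznh,sfn,uvva] add [hqyl,kbi,dpdw] -> 7 lines: vmx qchvr wkz hqyl kbi dpdw vbozz
Hunk 4: at line 1 remove [wkz,hqyl,kbi] add [cpw,gmeeo,aiii] -> 7 lines: vmx qchvr cpw gmeeo aiii dpdw vbozz
Hunk 5: at line 1 remove [qchvr,cpw] add [eac,mbugb,vbrg] -> 8 lines: vmx eac mbugb vbrg gmeeo aiii dpdw vbozz
Final line count: 8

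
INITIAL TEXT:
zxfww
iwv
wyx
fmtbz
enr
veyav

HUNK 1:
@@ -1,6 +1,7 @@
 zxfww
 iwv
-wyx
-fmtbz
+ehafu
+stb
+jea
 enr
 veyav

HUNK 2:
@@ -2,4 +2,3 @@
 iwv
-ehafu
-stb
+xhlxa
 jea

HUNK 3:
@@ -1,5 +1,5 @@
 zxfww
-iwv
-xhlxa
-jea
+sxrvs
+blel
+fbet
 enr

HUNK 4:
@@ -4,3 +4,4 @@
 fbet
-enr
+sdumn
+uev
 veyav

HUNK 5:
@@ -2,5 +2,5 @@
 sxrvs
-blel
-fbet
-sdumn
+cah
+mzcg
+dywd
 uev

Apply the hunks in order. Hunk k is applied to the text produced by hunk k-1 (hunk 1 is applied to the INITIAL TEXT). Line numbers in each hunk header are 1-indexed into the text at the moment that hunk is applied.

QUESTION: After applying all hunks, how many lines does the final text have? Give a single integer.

Hunk 1: at line 1 remove [wyx,fmtbz] add [ehafu,stb,jea] -> 7 lines: zxfww iwv ehafu stb jea enr veyav
Hunk 2: at line 2 remove [ehafu,stb] add [xhlxa] -> 6 lines: zxfww iwv xhlxa jea enr veyav
Hunk 3: at line 1 remove [iwv,xhlxa,jea] add [sxrvs,blel,fbet] -> 6 lines: zxfww sxrvs blel fbet enr veyav
Hunk 4: at line 4 remove [enr] add [sdumn,uev] -> 7 lines: zxfww sxrvs blel fbet sdumn uev veyav
Hunk 5: at line 2 remove [blel,fbet,sdumn] add [cah,mzcg,dywd] -> 7 lines: zxfww sxrvs cah mzcg dywd uev veyav
Final line count: 7

Answer: 7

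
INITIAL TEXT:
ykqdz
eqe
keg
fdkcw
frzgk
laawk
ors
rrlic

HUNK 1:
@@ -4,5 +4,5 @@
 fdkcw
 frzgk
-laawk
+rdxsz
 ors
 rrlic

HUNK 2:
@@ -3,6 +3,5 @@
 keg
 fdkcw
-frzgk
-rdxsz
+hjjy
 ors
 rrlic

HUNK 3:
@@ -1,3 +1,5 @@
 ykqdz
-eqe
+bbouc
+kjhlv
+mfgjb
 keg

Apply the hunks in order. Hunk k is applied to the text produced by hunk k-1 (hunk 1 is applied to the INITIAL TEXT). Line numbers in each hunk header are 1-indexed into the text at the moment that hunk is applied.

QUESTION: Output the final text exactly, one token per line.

Answer: ykqdz
bbouc
kjhlv
mfgjb
keg
fdkcw
hjjy
ors
rrlic

Derivation:
Hunk 1: at line 4 remove [laawk] add [rdxsz] -> 8 lines: ykqdz eqe keg fdkcw frzgk rdxsz ors rrlic
Hunk 2: at line 3 remove [frzgk,rdxsz] add [hjjy] -> 7 lines: ykqdz eqe keg fdkcw hjjy ors rrlic
Hunk 3: at line 1 remove [eqe] add [bbouc,kjhlv,mfgjb] -> 9 lines: ykqdz bbouc kjhlv mfgjb keg fdkcw hjjy ors rrlic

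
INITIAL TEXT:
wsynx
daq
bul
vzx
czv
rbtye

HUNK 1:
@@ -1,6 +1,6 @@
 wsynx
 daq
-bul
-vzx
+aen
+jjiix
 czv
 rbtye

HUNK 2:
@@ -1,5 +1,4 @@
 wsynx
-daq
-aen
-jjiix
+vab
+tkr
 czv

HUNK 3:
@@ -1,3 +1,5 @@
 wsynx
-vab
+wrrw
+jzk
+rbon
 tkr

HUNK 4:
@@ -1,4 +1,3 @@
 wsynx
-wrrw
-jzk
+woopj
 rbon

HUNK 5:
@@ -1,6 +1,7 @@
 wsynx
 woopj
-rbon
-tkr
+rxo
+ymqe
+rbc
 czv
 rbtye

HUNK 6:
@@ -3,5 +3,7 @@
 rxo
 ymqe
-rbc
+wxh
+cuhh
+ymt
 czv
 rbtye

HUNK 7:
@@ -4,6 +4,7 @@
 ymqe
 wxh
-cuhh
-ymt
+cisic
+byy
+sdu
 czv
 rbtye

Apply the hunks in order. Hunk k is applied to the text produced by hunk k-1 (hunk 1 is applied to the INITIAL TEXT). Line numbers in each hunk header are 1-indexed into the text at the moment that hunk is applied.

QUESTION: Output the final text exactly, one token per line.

Hunk 1: at line 1 remove [bul,vzx] add [aen,jjiix] -> 6 lines: wsynx daq aen jjiix czv rbtye
Hunk 2: at line 1 remove [daq,aen,jjiix] add [vab,tkr] -> 5 lines: wsynx vab tkr czv rbtye
Hunk 3: at line 1 remove [vab] add [wrrw,jzk,rbon] -> 7 lines: wsynx wrrw jzk rbon tkr czv rbtye
Hunk 4: at line 1 remove [wrrw,jzk] add [woopj] -> 6 lines: wsynx woopj rbon tkr czv rbtye
Hunk 5: at line 1 remove [rbon,tkr] add [rxo,ymqe,rbc] -> 7 lines: wsynx woopj rxo ymqe rbc czv rbtye
Hunk 6: at line 3 remove [rbc] add [wxh,cuhh,ymt] -> 9 lines: wsynx woopj rxo ymqe wxh cuhh ymt czv rbtye
Hunk 7: at line 4 remove [cuhh,ymt] add [cisic,byy,sdu] -> 10 lines: wsynx woopj rxo ymqe wxh cisic byy sdu czv rbtye

Answer: wsynx
woopj
rxo
ymqe
wxh
cisic
byy
sdu
czv
rbtye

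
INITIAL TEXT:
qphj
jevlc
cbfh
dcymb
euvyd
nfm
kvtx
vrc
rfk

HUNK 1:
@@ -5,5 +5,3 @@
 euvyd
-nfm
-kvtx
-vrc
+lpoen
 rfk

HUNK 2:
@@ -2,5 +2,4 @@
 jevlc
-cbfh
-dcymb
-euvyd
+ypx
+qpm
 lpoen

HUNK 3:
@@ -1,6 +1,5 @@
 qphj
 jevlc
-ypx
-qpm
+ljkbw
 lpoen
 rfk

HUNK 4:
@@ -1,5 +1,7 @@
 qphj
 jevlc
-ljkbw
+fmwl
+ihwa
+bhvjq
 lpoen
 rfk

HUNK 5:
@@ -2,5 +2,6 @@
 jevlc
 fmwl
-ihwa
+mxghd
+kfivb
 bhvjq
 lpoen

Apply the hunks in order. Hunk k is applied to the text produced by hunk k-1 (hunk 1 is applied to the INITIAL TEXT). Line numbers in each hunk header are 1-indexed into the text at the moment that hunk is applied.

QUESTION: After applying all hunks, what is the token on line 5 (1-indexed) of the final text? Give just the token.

Answer: kfivb

Derivation:
Hunk 1: at line 5 remove [nfm,kvtx,vrc] add [lpoen] -> 7 lines: qphj jevlc cbfh dcymb euvyd lpoen rfk
Hunk 2: at line 2 remove [cbfh,dcymb,euvyd] add [ypx,qpm] -> 6 lines: qphj jevlc ypx qpm lpoen rfk
Hunk 3: at line 1 remove [ypx,qpm] add [ljkbw] -> 5 lines: qphj jevlc ljkbw lpoen rfk
Hunk 4: at line 1 remove [ljkbw] add [fmwl,ihwa,bhvjq] -> 7 lines: qphj jevlc fmwl ihwa bhvjq lpoen rfk
Hunk 5: at line 2 remove [ihwa] add [mxghd,kfivb] -> 8 lines: qphj jevlc fmwl mxghd kfivb bhvjq lpoen rfk
Final line 5: kfivb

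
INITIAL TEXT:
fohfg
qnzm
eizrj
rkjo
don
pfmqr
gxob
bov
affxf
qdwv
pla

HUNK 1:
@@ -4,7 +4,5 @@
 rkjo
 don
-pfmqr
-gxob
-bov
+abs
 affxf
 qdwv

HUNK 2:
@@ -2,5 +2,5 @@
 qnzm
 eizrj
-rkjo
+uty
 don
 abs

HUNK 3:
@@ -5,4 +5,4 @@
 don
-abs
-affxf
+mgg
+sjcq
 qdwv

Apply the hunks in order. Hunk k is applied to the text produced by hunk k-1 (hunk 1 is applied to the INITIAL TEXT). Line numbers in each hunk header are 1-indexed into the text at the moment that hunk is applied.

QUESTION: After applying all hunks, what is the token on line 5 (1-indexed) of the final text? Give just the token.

Hunk 1: at line 4 remove [pfmqr,gxob,bov] add [abs] -> 9 lines: fohfg qnzm eizrj rkjo don abs affxf qdwv pla
Hunk 2: at line 2 remove [rkjo] add [uty] -> 9 lines: fohfg qnzm eizrj uty don abs affxf qdwv pla
Hunk 3: at line 5 remove [abs,affxf] add [mgg,sjcq] -> 9 lines: fohfg qnzm eizrj uty don mgg sjcq qdwv pla
Final line 5: don

Answer: don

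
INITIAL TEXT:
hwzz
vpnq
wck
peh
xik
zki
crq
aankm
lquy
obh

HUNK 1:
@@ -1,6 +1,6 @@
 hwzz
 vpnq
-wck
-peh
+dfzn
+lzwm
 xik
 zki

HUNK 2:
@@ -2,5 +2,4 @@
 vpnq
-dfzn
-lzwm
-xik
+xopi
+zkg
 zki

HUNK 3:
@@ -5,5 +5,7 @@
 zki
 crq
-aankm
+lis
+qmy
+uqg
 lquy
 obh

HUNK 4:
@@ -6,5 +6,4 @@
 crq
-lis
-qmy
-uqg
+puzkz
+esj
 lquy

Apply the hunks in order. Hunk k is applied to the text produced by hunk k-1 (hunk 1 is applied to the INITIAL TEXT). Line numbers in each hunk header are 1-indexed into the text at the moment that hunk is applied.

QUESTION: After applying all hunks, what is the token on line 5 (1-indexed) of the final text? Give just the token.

Hunk 1: at line 1 remove [wck,peh] add [dfzn,lzwm] -> 10 lines: hwzz vpnq dfzn lzwm xik zki crq aankm lquy obh
Hunk 2: at line 2 remove [dfzn,lzwm,xik] add [xopi,zkg] -> 9 lines: hwzz vpnq xopi zkg zki crq aankm lquy obh
Hunk 3: at line 5 remove [aankm] add [lis,qmy,uqg] -> 11 lines: hwzz vpnq xopi zkg zki crq lis qmy uqg lquy obh
Hunk 4: at line 6 remove [lis,qmy,uqg] add [puzkz,esj] -> 10 lines: hwzz vpnq xopi zkg zki crq puzkz esj lquy obh
Final line 5: zki

Answer: zki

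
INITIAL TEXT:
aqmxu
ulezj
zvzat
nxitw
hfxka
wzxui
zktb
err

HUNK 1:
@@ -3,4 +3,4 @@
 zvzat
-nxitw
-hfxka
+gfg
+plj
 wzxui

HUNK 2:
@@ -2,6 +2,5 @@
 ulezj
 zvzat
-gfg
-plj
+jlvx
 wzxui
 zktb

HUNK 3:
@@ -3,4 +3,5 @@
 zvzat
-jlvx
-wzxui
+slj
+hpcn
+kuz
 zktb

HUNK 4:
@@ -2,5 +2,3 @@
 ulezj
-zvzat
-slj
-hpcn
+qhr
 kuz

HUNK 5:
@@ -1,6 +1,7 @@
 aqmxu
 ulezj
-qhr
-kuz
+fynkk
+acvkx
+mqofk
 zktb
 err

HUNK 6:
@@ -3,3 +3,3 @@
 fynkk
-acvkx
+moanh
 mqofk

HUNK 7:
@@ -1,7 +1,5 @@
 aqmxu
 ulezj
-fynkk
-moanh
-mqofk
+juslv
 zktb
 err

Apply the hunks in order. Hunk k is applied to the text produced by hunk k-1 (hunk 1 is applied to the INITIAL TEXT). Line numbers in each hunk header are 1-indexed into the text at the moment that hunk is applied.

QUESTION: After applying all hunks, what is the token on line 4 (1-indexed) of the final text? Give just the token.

Answer: zktb

Derivation:
Hunk 1: at line 3 remove [nxitw,hfxka] add [gfg,plj] -> 8 lines: aqmxu ulezj zvzat gfg plj wzxui zktb err
Hunk 2: at line 2 remove [gfg,plj] add [jlvx] -> 7 lines: aqmxu ulezj zvzat jlvx wzxui zktb err
Hunk 3: at line 3 remove [jlvx,wzxui] add [slj,hpcn,kuz] -> 8 lines: aqmxu ulezj zvzat slj hpcn kuz zktb err
Hunk 4: at line 2 remove [zvzat,slj,hpcn] add [qhr] -> 6 lines: aqmxu ulezj qhr kuz zktb err
Hunk 5: at line 1 remove [qhr,kuz] add [fynkk,acvkx,mqofk] -> 7 lines: aqmxu ulezj fynkk acvkx mqofk zktb err
Hunk 6: at line 3 remove [acvkx] add [moanh] -> 7 lines: aqmxu ulezj fynkk moanh mqofk zktb err
Hunk 7: at line 1 remove [fynkk,moanh,mqofk] add [juslv] -> 5 lines: aqmxu ulezj juslv zktb err
Final line 4: zktb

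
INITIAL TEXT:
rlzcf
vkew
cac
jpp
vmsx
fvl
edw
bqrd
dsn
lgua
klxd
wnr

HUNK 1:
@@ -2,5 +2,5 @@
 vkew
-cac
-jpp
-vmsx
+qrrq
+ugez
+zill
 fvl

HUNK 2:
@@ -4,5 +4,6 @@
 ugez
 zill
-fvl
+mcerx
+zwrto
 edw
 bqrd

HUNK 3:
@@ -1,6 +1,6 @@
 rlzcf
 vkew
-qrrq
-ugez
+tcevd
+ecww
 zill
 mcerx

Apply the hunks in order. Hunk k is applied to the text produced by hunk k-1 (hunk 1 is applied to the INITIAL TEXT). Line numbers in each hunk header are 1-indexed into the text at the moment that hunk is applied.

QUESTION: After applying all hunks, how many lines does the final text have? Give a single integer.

Hunk 1: at line 2 remove [cac,jpp,vmsx] add [qrrq,ugez,zill] -> 12 lines: rlzcf vkew qrrq ugez zill fvl edw bqrd dsn lgua klxd wnr
Hunk 2: at line 4 remove [fvl] add [mcerx,zwrto] -> 13 lines: rlzcf vkew qrrq ugez zill mcerx zwrto edw bqrd dsn lgua klxd wnr
Hunk 3: at line 1 remove [qrrq,ugez] add [tcevd,ecww] -> 13 lines: rlzcf vkew tcevd ecww zill mcerx zwrto edw bqrd dsn lgua klxd wnr
Final line count: 13

Answer: 13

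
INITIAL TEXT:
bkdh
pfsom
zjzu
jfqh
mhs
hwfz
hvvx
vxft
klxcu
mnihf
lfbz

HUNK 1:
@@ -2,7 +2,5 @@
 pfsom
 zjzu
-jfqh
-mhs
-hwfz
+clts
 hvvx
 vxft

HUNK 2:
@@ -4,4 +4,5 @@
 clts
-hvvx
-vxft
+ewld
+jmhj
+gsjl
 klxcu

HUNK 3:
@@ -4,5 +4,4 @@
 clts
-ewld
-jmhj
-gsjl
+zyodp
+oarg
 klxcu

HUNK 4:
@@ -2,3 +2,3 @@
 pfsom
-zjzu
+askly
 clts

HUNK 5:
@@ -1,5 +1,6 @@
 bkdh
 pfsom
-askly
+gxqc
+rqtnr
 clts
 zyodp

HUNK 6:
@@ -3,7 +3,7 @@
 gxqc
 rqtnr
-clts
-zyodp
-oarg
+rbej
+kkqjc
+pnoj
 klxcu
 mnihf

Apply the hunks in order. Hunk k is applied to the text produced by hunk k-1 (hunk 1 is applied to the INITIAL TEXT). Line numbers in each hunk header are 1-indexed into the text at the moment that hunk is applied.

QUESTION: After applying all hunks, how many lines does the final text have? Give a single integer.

Answer: 10

Derivation:
Hunk 1: at line 2 remove [jfqh,mhs,hwfz] add [clts] -> 9 lines: bkdh pfsom zjzu clts hvvx vxft klxcu mnihf lfbz
Hunk 2: at line 4 remove [hvvx,vxft] add [ewld,jmhj,gsjl] -> 10 lines: bkdh pfsom zjzu clts ewld jmhj gsjl klxcu mnihf lfbz
Hunk 3: at line 4 remove [ewld,jmhj,gsjl] add [zyodp,oarg] -> 9 lines: bkdh pfsom zjzu clts zyodp oarg klxcu mnihf lfbz
Hunk 4: at line 2 remove [zjzu] add [askly] -> 9 lines: bkdh pfsom askly clts zyodp oarg klxcu mnihf lfbz
Hunk 5: at line 1 remove [askly] add [gxqc,rqtnr] -> 10 lines: bkdh pfsom gxqc rqtnr clts zyodp oarg klxcu mnihf lfbz
Hunk 6: at line 3 remove [clts,zyodp,oarg] add [rbej,kkqjc,pnoj] -> 10 lines: bkdh pfsom gxqc rqtnr rbej kkqjc pnoj klxcu mnihf lfbz
Final line count: 10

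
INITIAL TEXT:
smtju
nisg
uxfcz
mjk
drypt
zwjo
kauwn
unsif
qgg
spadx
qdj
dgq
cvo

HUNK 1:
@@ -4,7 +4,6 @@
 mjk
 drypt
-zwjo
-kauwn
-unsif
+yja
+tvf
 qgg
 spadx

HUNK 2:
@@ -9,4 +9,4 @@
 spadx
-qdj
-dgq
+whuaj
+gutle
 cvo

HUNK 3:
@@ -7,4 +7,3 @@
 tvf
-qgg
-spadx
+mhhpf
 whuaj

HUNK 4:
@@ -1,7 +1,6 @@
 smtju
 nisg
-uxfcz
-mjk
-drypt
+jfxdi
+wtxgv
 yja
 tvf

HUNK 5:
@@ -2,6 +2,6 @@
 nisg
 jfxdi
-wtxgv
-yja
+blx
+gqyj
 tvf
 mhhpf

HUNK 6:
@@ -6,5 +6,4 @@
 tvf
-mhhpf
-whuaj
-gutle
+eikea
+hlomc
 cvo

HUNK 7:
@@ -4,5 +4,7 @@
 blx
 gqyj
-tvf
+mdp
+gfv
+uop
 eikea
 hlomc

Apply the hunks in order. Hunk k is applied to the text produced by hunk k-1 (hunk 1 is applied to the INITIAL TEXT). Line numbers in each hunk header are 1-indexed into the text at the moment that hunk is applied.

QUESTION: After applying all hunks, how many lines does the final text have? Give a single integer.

Hunk 1: at line 4 remove [zwjo,kauwn,unsif] add [yja,tvf] -> 12 lines: smtju nisg uxfcz mjk drypt yja tvf qgg spadx qdj dgq cvo
Hunk 2: at line 9 remove [qdj,dgq] add [whuaj,gutle] -> 12 lines: smtju nisg uxfcz mjk drypt yja tvf qgg spadx whuaj gutle cvo
Hunk 3: at line 7 remove [qgg,spadx] add [mhhpf] -> 11 lines: smtju nisg uxfcz mjk drypt yja tvf mhhpf whuaj gutle cvo
Hunk 4: at line 1 remove [uxfcz,mjk,drypt] add [jfxdi,wtxgv] -> 10 lines: smtju nisg jfxdi wtxgv yja tvf mhhpf whuaj gutle cvo
Hunk 5: at line 2 remove [wtxgv,yja] add [blx,gqyj] -> 10 lines: smtju nisg jfxdi blx gqyj tvf mhhpf whuaj gutle cvo
Hunk 6: at line 6 remove [mhhpf,whuaj,gutle] add [eikea,hlomc] -> 9 lines: smtju nisg jfxdi blx gqyj tvf eikea hlomc cvo
Hunk 7: at line 4 remove [tvf] add [mdp,gfv,uop] -> 11 lines: smtju nisg jfxdi blx gqyj mdp gfv uop eikea hlomc cvo
Final line count: 11

Answer: 11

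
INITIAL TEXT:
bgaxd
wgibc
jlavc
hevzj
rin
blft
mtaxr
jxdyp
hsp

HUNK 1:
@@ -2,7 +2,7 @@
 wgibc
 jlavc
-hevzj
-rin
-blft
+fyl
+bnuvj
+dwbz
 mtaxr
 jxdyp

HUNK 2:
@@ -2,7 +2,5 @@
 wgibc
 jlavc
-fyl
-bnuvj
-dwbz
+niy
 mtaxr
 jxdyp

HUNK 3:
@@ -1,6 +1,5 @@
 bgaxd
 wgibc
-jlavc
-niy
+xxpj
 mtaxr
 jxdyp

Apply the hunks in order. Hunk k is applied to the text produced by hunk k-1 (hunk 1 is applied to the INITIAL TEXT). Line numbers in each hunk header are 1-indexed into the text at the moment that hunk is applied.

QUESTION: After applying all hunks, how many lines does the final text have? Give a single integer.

Hunk 1: at line 2 remove [hevzj,rin,blft] add [fyl,bnuvj,dwbz] -> 9 lines: bgaxd wgibc jlavc fyl bnuvj dwbz mtaxr jxdyp hsp
Hunk 2: at line 2 remove [fyl,bnuvj,dwbz] add [niy] -> 7 lines: bgaxd wgibc jlavc niy mtaxr jxdyp hsp
Hunk 3: at line 1 remove [jlavc,niy] add [xxpj] -> 6 lines: bgaxd wgibc xxpj mtaxr jxdyp hsp
Final line count: 6

Answer: 6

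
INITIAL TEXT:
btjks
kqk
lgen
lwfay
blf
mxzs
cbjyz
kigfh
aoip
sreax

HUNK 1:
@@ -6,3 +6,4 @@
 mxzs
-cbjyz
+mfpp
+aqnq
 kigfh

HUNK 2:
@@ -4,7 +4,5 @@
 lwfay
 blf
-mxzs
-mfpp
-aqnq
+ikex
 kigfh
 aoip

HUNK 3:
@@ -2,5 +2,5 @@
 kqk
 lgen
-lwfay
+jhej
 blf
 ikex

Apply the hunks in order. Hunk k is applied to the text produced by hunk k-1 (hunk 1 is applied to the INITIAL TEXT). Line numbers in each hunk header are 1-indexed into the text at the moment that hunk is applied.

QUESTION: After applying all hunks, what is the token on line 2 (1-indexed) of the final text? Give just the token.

Answer: kqk

Derivation:
Hunk 1: at line 6 remove [cbjyz] add [mfpp,aqnq] -> 11 lines: btjks kqk lgen lwfay blf mxzs mfpp aqnq kigfh aoip sreax
Hunk 2: at line 4 remove [mxzs,mfpp,aqnq] add [ikex] -> 9 lines: btjks kqk lgen lwfay blf ikex kigfh aoip sreax
Hunk 3: at line 2 remove [lwfay] add [jhej] -> 9 lines: btjks kqk lgen jhej blf ikex kigfh aoip sreax
Final line 2: kqk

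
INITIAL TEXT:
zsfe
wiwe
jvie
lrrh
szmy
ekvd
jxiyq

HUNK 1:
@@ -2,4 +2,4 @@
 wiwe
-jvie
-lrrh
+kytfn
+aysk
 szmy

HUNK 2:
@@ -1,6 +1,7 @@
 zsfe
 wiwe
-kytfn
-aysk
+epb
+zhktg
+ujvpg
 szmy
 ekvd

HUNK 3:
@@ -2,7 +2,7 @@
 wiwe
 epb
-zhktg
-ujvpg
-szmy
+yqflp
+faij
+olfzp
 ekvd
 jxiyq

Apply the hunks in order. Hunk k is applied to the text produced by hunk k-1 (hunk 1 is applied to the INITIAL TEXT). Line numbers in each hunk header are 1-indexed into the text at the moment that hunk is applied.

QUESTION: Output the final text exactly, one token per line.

Answer: zsfe
wiwe
epb
yqflp
faij
olfzp
ekvd
jxiyq

Derivation:
Hunk 1: at line 2 remove [jvie,lrrh] add [kytfn,aysk] -> 7 lines: zsfe wiwe kytfn aysk szmy ekvd jxiyq
Hunk 2: at line 1 remove [kytfn,aysk] add [epb,zhktg,ujvpg] -> 8 lines: zsfe wiwe epb zhktg ujvpg szmy ekvd jxiyq
Hunk 3: at line 2 remove [zhktg,ujvpg,szmy] add [yqflp,faij,olfzp] -> 8 lines: zsfe wiwe epb yqflp faij olfzp ekvd jxiyq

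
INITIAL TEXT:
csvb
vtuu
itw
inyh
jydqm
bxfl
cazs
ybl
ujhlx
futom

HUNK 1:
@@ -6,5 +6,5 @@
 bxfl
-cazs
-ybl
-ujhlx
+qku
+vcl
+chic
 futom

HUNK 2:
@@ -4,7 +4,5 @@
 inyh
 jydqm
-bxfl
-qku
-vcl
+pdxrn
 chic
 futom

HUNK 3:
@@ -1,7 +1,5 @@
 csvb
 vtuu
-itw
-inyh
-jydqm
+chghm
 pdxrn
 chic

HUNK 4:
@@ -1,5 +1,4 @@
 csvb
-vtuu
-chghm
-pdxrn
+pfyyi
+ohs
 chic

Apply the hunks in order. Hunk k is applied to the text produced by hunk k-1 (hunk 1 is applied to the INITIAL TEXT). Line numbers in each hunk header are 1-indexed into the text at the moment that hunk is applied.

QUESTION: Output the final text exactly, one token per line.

Answer: csvb
pfyyi
ohs
chic
futom

Derivation:
Hunk 1: at line 6 remove [cazs,ybl,ujhlx] add [qku,vcl,chic] -> 10 lines: csvb vtuu itw inyh jydqm bxfl qku vcl chic futom
Hunk 2: at line 4 remove [bxfl,qku,vcl] add [pdxrn] -> 8 lines: csvb vtuu itw inyh jydqm pdxrn chic futom
Hunk 3: at line 1 remove [itw,inyh,jydqm] add [chghm] -> 6 lines: csvb vtuu chghm pdxrn chic futom
Hunk 4: at line 1 remove [vtuu,chghm,pdxrn] add [pfyyi,ohs] -> 5 lines: csvb pfyyi ohs chic futom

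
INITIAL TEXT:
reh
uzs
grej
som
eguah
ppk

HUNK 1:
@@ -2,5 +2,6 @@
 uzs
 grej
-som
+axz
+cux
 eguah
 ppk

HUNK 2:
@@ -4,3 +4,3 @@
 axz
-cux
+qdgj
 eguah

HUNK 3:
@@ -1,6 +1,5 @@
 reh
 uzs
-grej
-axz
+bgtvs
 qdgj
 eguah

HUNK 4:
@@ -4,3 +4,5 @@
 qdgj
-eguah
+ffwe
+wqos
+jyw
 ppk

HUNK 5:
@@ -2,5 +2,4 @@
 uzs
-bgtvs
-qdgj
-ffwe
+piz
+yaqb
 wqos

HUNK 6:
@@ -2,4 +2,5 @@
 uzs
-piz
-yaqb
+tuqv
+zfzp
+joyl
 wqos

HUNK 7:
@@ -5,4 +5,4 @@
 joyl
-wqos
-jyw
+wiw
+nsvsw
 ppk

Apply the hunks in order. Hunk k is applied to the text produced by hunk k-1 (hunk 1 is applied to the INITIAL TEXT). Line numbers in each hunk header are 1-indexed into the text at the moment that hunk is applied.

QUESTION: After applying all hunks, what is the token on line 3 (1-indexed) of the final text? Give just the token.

Hunk 1: at line 2 remove [som] add [axz,cux] -> 7 lines: reh uzs grej axz cux eguah ppk
Hunk 2: at line 4 remove [cux] add [qdgj] -> 7 lines: reh uzs grej axz qdgj eguah ppk
Hunk 3: at line 1 remove [grej,axz] add [bgtvs] -> 6 lines: reh uzs bgtvs qdgj eguah ppk
Hunk 4: at line 4 remove [eguah] add [ffwe,wqos,jyw] -> 8 lines: reh uzs bgtvs qdgj ffwe wqos jyw ppk
Hunk 5: at line 2 remove [bgtvs,qdgj,ffwe] add [piz,yaqb] -> 7 lines: reh uzs piz yaqb wqos jyw ppk
Hunk 6: at line 2 remove [piz,yaqb] add [tuqv,zfzp,joyl] -> 8 lines: reh uzs tuqv zfzp joyl wqos jyw ppk
Hunk 7: at line 5 remove [wqos,jyw] add [wiw,nsvsw] -> 8 lines: reh uzs tuqv zfzp joyl wiw nsvsw ppk
Final line 3: tuqv

Answer: tuqv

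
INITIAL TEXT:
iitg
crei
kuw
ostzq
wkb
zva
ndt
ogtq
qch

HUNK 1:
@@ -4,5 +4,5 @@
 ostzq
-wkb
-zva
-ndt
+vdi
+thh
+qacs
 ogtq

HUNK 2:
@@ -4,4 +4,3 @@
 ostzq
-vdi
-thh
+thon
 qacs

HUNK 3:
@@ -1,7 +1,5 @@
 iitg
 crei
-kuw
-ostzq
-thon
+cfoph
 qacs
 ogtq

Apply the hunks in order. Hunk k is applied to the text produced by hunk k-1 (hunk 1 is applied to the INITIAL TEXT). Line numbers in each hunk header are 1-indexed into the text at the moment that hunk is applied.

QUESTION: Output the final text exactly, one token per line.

Answer: iitg
crei
cfoph
qacs
ogtq
qch

Derivation:
Hunk 1: at line 4 remove [wkb,zva,ndt] add [vdi,thh,qacs] -> 9 lines: iitg crei kuw ostzq vdi thh qacs ogtq qch
Hunk 2: at line 4 remove [vdi,thh] add [thon] -> 8 lines: iitg crei kuw ostzq thon qacs ogtq qch
Hunk 3: at line 1 remove [kuw,ostzq,thon] add [cfoph] -> 6 lines: iitg crei cfoph qacs ogtq qch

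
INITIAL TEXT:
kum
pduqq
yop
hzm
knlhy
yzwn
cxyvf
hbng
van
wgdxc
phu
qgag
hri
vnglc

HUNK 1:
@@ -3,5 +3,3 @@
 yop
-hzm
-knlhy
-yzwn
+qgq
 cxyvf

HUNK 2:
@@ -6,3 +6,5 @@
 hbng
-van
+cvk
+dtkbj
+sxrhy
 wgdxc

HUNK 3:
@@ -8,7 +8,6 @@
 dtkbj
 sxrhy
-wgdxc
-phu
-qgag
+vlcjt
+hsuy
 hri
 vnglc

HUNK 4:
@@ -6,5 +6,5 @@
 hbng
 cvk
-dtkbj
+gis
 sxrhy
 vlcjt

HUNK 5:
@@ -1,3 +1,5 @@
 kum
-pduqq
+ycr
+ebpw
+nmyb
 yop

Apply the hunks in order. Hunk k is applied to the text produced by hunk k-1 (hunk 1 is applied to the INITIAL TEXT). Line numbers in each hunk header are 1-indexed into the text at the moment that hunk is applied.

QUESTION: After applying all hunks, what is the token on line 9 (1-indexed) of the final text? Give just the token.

Hunk 1: at line 3 remove [hzm,knlhy,yzwn] add [qgq] -> 12 lines: kum pduqq yop qgq cxyvf hbng van wgdxc phu qgag hri vnglc
Hunk 2: at line 6 remove [van] add [cvk,dtkbj,sxrhy] -> 14 lines: kum pduqq yop qgq cxyvf hbng cvk dtkbj sxrhy wgdxc phu qgag hri vnglc
Hunk 3: at line 8 remove [wgdxc,phu,qgag] add [vlcjt,hsuy] -> 13 lines: kum pduqq yop qgq cxyvf hbng cvk dtkbj sxrhy vlcjt hsuy hri vnglc
Hunk 4: at line 6 remove [dtkbj] add [gis] -> 13 lines: kum pduqq yop qgq cxyvf hbng cvk gis sxrhy vlcjt hsuy hri vnglc
Hunk 5: at line 1 remove [pduqq] add [ycr,ebpw,nmyb] -> 15 lines: kum ycr ebpw nmyb yop qgq cxyvf hbng cvk gis sxrhy vlcjt hsuy hri vnglc
Final line 9: cvk

Answer: cvk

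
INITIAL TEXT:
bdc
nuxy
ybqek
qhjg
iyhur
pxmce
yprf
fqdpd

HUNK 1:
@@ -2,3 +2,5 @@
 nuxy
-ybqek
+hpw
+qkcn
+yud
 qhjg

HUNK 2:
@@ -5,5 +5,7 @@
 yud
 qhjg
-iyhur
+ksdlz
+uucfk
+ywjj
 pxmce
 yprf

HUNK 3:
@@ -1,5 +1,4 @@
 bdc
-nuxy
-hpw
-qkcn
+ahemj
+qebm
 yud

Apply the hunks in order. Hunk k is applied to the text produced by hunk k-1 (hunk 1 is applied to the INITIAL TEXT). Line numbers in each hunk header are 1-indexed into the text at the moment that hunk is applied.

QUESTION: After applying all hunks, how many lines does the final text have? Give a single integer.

Hunk 1: at line 2 remove [ybqek] add [hpw,qkcn,yud] -> 10 lines: bdc nuxy hpw qkcn yud qhjg iyhur pxmce yprf fqdpd
Hunk 2: at line 5 remove [iyhur] add [ksdlz,uucfk,ywjj] -> 12 lines: bdc nuxy hpw qkcn yud qhjg ksdlz uucfk ywjj pxmce yprf fqdpd
Hunk 3: at line 1 remove [nuxy,hpw,qkcn] add [ahemj,qebm] -> 11 lines: bdc ahemj qebm yud qhjg ksdlz uucfk ywjj pxmce yprf fqdpd
Final line count: 11

Answer: 11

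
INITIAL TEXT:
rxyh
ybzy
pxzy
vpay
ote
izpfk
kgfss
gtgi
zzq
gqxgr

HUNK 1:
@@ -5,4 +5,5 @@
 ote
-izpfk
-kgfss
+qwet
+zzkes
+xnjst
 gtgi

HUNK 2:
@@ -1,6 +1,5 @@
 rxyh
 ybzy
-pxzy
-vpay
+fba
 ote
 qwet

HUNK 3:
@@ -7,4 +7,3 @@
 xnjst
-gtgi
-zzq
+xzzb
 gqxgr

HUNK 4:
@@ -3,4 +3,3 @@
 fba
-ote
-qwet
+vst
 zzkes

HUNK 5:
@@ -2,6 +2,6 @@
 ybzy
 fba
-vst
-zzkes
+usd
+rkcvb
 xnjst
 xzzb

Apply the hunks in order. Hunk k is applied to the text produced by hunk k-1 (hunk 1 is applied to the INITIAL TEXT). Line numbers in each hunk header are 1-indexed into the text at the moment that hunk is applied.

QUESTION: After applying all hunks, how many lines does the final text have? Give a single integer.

Answer: 8

Derivation:
Hunk 1: at line 5 remove [izpfk,kgfss] add [qwet,zzkes,xnjst] -> 11 lines: rxyh ybzy pxzy vpay ote qwet zzkes xnjst gtgi zzq gqxgr
Hunk 2: at line 1 remove [pxzy,vpay] add [fba] -> 10 lines: rxyh ybzy fba ote qwet zzkes xnjst gtgi zzq gqxgr
Hunk 3: at line 7 remove [gtgi,zzq] add [xzzb] -> 9 lines: rxyh ybzy fba ote qwet zzkes xnjst xzzb gqxgr
Hunk 4: at line 3 remove [ote,qwet] add [vst] -> 8 lines: rxyh ybzy fba vst zzkes xnjst xzzb gqxgr
Hunk 5: at line 2 remove [vst,zzkes] add [usd,rkcvb] -> 8 lines: rxyh ybzy fba usd rkcvb xnjst xzzb gqxgr
Final line count: 8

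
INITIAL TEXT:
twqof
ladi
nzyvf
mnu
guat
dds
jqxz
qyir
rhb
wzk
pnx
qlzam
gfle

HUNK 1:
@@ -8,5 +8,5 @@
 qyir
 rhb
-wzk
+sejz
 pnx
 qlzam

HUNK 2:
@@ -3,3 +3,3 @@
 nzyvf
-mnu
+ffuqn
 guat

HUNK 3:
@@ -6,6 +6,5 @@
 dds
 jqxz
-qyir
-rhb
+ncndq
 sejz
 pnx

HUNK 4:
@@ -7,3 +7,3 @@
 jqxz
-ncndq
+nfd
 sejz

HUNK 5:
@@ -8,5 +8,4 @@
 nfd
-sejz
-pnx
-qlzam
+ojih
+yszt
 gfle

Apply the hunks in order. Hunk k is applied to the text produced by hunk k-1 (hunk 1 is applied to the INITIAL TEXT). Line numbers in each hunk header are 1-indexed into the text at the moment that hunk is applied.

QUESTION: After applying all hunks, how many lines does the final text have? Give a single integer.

Hunk 1: at line 8 remove [wzk] add [sejz] -> 13 lines: twqof ladi nzyvf mnu guat dds jqxz qyir rhb sejz pnx qlzam gfle
Hunk 2: at line 3 remove [mnu] add [ffuqn] -> 13 lines: twqof ladi nzyvf ffuqn guat dds jqxz qyir rhb sejz pnx qlzam gfle
Hunk 3: at line 6 remove [qyir,rhb] add [ncndq] -> 12 lines: twqof ladi nzyvf ffuqn guat dds jqxz ncndq sejz pnx qlzam gfle
Hunk 4: at line 7 remove [ncndq] add [nfd] -> 12 lines: twqof ladi nzyvf ffuqn guat dds jqxz nfd sejz pnx qlzam gfle
Hunk 5: at line 8 remove [sejz,pnx,qlzam] add [ojih,yszt] -> 11 lines: twqof ladi nzyvf ffuqn guat dds jqxz nfd ojih yszt gfle
Final line count: 11

Answer: 11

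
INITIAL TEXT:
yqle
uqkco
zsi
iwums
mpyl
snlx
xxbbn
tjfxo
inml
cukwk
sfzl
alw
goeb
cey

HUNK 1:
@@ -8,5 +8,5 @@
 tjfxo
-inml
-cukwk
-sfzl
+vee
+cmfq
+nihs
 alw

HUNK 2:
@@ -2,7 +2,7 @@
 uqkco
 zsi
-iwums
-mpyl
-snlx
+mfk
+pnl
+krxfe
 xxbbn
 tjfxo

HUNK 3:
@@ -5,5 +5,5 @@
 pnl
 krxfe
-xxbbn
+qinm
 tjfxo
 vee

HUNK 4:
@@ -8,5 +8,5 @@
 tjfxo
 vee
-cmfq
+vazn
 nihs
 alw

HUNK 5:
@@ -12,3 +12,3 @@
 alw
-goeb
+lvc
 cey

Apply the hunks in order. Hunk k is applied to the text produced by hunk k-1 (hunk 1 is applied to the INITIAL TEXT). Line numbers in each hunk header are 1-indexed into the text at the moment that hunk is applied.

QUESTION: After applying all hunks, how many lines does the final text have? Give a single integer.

Answer: 14

Derivation:
Hunk 1: at line 8 remove [inml,cukwk,sfzl] add [vee,cmfq,nihs] -> 14 lines: yqle uqkco zsi iwums mpyl snlx xxbbn tjfxo vee cmfq nihs alw goeb cey
Hunk 2: at line 2 remove [iwums,mpyl,snlx] add [mfk,pnl,krxfe] -> 14 lines: yqle uqkco zsi mfk pnl krxfe xxbbn tjfxo vee cmfq nihs alw goeb cey
Hunk 3: at line 5 remove [xxbbn] add [qinm] -> 14 lines: yqle uqkco zsi mfk pnl krxfe qinm tjfxo vee cmfq nihs alw goeb cey
Hunk 4: at line 8 remove [cmfq] add [vazn] -> 14 lines: yqle uqkco zsi mfk pnl krxfe qinm tjfxo vee vazn nihs alw goeb cey
Hunk 5: at line 12 remove [goeb] add [lvc] -> 14 lines: yqle uqkco zsi mfk pnl krxfe qinm tjfxo vee vazn nihs alw lvc cey
Final line count: 14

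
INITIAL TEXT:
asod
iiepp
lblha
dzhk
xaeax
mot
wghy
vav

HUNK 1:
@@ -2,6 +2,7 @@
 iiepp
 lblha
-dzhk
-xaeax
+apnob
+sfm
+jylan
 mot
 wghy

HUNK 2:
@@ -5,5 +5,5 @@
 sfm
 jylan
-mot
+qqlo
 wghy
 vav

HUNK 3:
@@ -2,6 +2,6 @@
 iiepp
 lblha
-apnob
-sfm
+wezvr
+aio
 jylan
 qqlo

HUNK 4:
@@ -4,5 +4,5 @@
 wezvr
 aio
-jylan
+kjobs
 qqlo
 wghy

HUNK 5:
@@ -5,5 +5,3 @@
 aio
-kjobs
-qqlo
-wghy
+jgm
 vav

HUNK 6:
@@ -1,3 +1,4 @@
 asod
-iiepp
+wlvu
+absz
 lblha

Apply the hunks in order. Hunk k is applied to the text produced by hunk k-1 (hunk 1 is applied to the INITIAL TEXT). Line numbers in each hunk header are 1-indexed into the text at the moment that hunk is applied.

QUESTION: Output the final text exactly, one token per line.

Answer: asod
wlvu
absz
lblha
wezvr
aio
jgm
vav

Derivation:
Hunk 1: at line 2 remove [dzhk,xaeax] add [apnob,sfm,jylan] -> 9 lines: asod iiepp lblha apnob sfm jylan mot wghy vav
Hunk 2: at line 5 remove [mot] add [qqlo] -> 9 lines: asod iiepp lblha apnob sfm jylan qqlo wghy vav
Hunk 3: at line 2 remove [apnob,sfm] add [wezvr,aio] -> 9 lines: asod iiepp lblha wezvr aio jylan qqlo wghy vav
Hunk 4: at line 4 remove [jylan] add [kjobs] -> 9 lines: asod iiepp lblha wezvr aio kjobs qqlo wghy vav
Hunk 5: at line 5 remove [kjobs,qqlo,wghy] add [jgm] -> 7 lines: asod iiepp lblha wezvr aio jgm vav
Hunk 6: at line 1 remove [iiepp] add [wlvu,absz] -> 8 lines: asod wlvu absz lblha wezvr aio jgm vav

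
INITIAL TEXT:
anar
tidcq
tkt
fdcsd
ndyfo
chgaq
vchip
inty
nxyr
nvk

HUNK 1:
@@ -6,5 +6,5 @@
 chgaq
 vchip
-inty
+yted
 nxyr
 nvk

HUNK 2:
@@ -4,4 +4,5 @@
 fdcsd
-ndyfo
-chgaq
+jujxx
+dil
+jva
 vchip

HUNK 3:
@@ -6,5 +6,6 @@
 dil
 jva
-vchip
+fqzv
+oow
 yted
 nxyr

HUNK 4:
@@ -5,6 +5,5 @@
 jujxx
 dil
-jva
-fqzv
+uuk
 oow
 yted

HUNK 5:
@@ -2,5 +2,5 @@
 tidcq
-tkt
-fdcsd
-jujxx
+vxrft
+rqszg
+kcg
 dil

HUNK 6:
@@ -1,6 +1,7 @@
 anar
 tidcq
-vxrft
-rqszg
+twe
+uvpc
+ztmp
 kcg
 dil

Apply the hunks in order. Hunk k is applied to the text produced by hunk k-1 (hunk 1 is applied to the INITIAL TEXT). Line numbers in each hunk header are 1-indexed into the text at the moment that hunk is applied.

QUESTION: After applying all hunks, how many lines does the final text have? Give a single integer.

Answer: 12

Derivation:
Hunk 1: at line 6 remove [inty] add [yted] -> 10 lines: anar tidcq tkt fdcsd ndyfo chgaq vchip yted nxyr nvk
Hunk 2: at line 4 remove [ndyfo,chgaq] add [jujxx,dil,jva] -> 11 lines: anar tidcq tkt fdcsd jujxx dil jva vchip yted nxyr nvk
Hunk 3: at line 6 remove [vchip] add [fqzv,oow] -> 12 lines: anar tidcq tkt fdcsd jujxx dil jva fqzv oow yted nxyr nvk
Hunk 4: at line 5 remove [jva,fqzv] add [uuk] -> 11 lines: anar tidcq tkt fdcsd jujxx dil uuk oow yted nxyr nvk
Hunk 5: at line 2 remove [tkt,fdcsd,jujxx] add [vxrft,rqszg,kcg] -> 11 lines: anar tidcq vxrft rqszg kcg dil uuk oow yted nxyr nvk
Hunk 6: at line 1 remove [vxrft,rqszg] add [twe,uvpc,ztmp] -> 12 lines: anar tidcq twe uvpc ztmp kcg dil uuk oow yted nxyr nvk
Final line count: 12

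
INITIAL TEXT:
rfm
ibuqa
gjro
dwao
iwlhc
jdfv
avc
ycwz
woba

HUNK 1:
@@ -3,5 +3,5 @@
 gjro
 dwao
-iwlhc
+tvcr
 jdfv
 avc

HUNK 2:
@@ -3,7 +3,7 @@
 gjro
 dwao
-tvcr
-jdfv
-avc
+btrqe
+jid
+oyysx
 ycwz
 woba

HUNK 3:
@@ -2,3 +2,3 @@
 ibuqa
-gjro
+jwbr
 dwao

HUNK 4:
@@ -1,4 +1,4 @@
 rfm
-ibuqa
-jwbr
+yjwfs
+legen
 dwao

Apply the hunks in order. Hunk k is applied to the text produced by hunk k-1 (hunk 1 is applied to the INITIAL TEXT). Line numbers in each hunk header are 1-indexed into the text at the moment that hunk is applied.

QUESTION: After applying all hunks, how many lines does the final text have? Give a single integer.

Hunk 1: at line 3 remove [iwlhc] add [tvcr] -> 9 lines: rfm ibuqa gjro dwao tvcr jdfv avc ycwz woba
Hunk 2: at line 3 remove [tvcr,jdfv,avc] add [btrqe,jid,oyysx] -> 9 lines: rfm ibuqa gjro dwao btrqe jid oyysx ycwz woba
Hunk 3: at line 2 remove [gjro] add [jwbr] -> 9 lines: rfm ibuqa jwbr dwao btrqe jid oyysx ycwz woba
Hunk 4: at line 1 remove [ibuqa,jwbr] add [yjwfs,legen] -> 9 lines: rfm yjwfs legen dwao btrqe jid oyysx ycwz woba
Final line count: 9

Answer: 9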